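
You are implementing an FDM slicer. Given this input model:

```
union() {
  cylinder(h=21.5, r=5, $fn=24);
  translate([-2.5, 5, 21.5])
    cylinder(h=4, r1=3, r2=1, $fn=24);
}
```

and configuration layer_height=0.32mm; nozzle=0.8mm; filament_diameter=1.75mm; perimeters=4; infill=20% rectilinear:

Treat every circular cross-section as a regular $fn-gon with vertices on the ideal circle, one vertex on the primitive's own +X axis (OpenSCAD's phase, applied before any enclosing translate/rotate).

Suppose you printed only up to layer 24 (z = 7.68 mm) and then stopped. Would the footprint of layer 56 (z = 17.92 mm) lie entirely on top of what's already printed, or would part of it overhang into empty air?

entirely on top

Compare the two slices. At z = 7.68: the r=5 cylinder contributes a regular 24-gon of circumradius 5 (area = (24/2)·5.000²·sin(360°/24) = 77.65 mm²); the cone at (-2.5, 5) does not reach this height (z outside [21.5, 25.5]); Taking the union: only the r=5 cylinder is present, so the union is just that shape — area = 77.65 mm². At z = 17.92: the cylinder: section is a regular 24-gon, circumradius r=5 (area = (24/2)·5.000²·sin(360°/24) = 77.65 mm²); the cone at (-2.5, 5) is not intersected at this z (z outside [21.5, 25.5]); Taking the union: only the r=5 cylinder is present, so the union is just that shape — area = 77.65 mm². Checking containment: the cross-section at z = 17.92 is a subset of the cross-section at z = 7.68.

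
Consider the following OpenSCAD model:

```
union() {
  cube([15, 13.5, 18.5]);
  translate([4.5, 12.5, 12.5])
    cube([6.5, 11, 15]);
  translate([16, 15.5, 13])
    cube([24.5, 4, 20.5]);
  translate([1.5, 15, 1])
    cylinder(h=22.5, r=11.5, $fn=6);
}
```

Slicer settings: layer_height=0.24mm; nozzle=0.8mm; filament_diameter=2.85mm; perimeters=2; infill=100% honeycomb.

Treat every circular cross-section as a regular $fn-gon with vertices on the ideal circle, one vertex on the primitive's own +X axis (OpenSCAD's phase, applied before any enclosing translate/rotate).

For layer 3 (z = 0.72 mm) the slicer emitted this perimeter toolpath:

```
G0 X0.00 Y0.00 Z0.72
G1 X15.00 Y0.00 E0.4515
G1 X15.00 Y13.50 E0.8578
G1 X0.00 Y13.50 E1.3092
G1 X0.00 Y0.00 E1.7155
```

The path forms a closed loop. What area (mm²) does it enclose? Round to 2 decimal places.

202.50 mm²

Apply the shoelace formula to the sequence of (X, Y) vertices; enclosed area = 202.50 mm².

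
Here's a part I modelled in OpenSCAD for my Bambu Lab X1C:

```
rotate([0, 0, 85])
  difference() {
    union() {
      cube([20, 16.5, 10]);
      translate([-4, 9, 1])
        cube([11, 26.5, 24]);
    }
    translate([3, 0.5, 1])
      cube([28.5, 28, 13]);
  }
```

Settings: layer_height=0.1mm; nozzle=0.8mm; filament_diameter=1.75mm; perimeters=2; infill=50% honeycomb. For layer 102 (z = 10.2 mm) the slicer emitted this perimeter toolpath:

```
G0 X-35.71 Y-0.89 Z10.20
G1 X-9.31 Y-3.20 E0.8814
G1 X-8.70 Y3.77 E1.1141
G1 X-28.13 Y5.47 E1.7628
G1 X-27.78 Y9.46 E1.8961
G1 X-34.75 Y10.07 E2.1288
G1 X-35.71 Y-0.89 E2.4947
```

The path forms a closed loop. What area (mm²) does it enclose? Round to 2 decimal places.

213.44 mm²

Apply the shoelace formula to the sequence of (X, Y) vertices; enclosed area = 213.44 mm².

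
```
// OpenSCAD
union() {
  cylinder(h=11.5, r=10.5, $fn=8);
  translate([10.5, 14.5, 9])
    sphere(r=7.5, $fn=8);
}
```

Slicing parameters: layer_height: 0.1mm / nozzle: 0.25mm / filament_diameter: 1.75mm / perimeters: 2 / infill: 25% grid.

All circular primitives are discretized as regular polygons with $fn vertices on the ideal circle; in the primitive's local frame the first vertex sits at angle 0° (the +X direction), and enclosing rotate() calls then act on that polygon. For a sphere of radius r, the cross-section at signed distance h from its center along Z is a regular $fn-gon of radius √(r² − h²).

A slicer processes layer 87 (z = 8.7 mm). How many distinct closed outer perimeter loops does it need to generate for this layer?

At z = 8.7 mm: the r=10.5 cylinder gives a regular 8-gon of circumradius 10.5 (constant along its height); the r=7.5 sphere at (10.5, 14.5) contributes a regular 8-gon of circumradius √(7.5²−0.3²) = 7.494; Taking the union: the 2 present regions are separate (no shared area or edge), so areas and boundary lengths simply add and each stays a separate island — 2 connected regions. The result has 2 disconnected regions.

2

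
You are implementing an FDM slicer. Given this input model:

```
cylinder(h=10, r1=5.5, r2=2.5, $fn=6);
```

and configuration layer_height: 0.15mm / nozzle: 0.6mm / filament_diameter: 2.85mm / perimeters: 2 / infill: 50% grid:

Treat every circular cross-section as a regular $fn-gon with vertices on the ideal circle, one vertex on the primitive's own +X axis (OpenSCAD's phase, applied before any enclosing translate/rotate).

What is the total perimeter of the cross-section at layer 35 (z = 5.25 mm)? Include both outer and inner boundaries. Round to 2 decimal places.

At z = 5.25 mm: the cone contributes a regular 6-gon of circumradius 3.925 (interpolated between r1=5.5 and r2=2.5 at t=0.525) (perimeter = 2·6·3.925·sin(180°/6) = 23.55 mm). Overall, the cross-section is a single solid region. Total boundary length (outer) = 23.55 mm.

23.55 mm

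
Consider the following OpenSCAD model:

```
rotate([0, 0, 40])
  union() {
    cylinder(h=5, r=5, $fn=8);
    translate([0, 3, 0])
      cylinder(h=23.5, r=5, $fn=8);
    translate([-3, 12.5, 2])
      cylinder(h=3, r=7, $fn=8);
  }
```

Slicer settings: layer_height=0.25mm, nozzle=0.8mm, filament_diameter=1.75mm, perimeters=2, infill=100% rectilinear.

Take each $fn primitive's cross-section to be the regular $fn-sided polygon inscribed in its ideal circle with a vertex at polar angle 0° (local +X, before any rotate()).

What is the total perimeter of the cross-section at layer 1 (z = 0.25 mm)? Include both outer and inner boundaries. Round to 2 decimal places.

At z = 0.25 mm: the r=5 cylinder contributes a regular 8-gon of circumradius 5 (perimeter = 2·8·5.000·sin(180°/8) = 30.61 mm); the r=5 cylinder at (0, 3) gives a regular 8-gon of circumradius 5 (constant along its height) (perimeter = 2·8·5.000·sin(180°/8) = 30.61 mm); the cylinder at (-3, 12.5) is absent (z outside [2, 5]); Combining (union): the regions partially overlap (shared area 42.57 mm²), so the edge portions inside another operand are dropped and the merged outline is re-measured after clipping — boundary = 37.11 mm; (whole slice rotated 40° about Z — lengths, areas and connectivity unchanged). Overall, the cross-section is a single solid region. Total boundary length (outer) = 37.11 mm.

37.11 mm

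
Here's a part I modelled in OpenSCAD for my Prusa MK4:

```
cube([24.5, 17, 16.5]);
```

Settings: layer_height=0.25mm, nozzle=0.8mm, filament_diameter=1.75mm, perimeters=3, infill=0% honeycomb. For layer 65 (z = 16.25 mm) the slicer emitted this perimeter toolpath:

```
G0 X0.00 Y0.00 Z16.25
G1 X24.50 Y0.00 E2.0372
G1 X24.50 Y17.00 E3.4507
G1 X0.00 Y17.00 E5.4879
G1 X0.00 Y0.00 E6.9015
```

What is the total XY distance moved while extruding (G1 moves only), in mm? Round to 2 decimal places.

83.00 mm

Sum the Euclidean lengths of each G1 segment: total = 83.00 mm.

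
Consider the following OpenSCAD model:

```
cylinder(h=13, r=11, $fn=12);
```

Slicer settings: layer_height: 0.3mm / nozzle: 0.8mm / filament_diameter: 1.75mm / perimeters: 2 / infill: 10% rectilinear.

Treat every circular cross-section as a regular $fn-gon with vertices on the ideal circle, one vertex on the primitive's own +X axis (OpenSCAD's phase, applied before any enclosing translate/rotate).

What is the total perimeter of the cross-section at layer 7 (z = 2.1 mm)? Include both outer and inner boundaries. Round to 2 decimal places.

At z = 2.1 mm: the cylinder: section is a regular 12-gon, circumradius r=11 (perimeter = 2·12·11.000·sin(180°/12) = 68.33 mm). Overall, the cross-section is a single solid region. Total boundary length (outer) = 68.33 mm.

68.33 mm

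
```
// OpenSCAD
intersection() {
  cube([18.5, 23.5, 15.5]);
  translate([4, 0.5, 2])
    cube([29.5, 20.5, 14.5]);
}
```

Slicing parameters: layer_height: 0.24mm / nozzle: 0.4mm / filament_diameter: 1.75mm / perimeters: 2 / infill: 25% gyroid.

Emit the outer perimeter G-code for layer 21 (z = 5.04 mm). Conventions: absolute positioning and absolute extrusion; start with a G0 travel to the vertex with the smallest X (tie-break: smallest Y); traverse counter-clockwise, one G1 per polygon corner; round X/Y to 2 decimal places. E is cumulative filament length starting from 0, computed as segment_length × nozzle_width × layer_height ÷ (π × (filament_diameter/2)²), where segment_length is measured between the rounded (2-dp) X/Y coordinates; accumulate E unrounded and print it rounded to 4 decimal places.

At z = 5.04 mm: the cube (footprint 18.5×23.5) is included at this height; the 29.5×20.5 cube at (4, 0.5) contributes its full rectangle; After intersecting: the 29.5×20.5 cube at (4, 0.5) partially overlaps the 18.5×23.5 cube; clipping to the common part keeps 297.25 mm² — 1 connected region. The outline is a single polygon with 4 vertices. Extrusion per mm of travel: 0.4 × 0.24 / (π × 0.875²) = 0.039912. Accumulating E over each segment gives final E = 2.7939.

G0 X4.00 Y0.50 Z5.04
G1 X18.50 Y0.50 E0.5787
G1 X18.50 Y21.00 E1.3969
G1 X4.00 Y21.00 E1.9757
G1 X4.00 Y0.50 E2.7939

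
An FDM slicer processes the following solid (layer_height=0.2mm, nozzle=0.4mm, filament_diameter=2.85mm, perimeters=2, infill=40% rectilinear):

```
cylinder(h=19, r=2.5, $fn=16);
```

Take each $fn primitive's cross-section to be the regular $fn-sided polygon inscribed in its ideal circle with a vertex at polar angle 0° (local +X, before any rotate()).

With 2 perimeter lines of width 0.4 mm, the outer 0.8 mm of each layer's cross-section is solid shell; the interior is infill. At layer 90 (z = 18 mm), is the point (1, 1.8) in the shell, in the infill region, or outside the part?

shell

At z = 18 mm: the cylinder: section is a regular 16-gon, circumradius r=2.5. Overall, the cross-section is a single solid region. The nearest boundary edge runs (1.77, 1.77)→(0.96, 2.31); distance from the point to it = 0.40 mm. The point is inside the cross-section, 0.40 mm from the nearest boundary — within the 0.8 mm shell band (2 × 0.4).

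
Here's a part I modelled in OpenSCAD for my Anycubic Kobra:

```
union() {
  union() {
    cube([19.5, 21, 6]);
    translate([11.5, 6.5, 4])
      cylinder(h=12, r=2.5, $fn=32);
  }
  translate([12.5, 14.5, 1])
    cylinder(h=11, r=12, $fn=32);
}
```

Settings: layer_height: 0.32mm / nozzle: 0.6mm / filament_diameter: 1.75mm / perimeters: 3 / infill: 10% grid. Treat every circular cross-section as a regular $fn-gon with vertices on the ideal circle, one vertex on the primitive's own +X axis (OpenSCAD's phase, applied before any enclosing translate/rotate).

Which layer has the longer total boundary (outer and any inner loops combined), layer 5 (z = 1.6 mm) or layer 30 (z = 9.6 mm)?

layer 5 (z = 1.6 mm)

Layer 5 (z = 1.6): the 19.5×21 cube contributes its full rectangle (perimeter 81.00 mm); the cylinder at (11.5, 6.5) does not reach this height (z outside [4, 16]); Merging all regions: only the 19.5×21 cube is present, so the union is just that shape — boundary = 81.00 mm; the cylinder at (12.5, 14.5): section is a regular 32-gon, circumradius r=12 (perimeter = 2·32·12.000·sin(180°/32) = 75.28 mm); Merging all regions: the regions partially overlap (shared area 310.28 mm²), so the edge portions inside another operand are dropped and the merged outline is re-measured after clipping — boundary = 89.83 mm. So its perimeter = 89.83 mm. Layer 30 (z = 9.6): the cube is absent (z outside [0, 6]); the r=2.5 cylinder at (11.5, 6.5) contributes a regular 32-gon of circumradius 2.5 (perimeter = 2·32·2.500·sin(180°/32) = 15.68 mm); Combining (union): only the r=2.5 cylinder at (11.5, 6.5) is present, so the union is just that shape — boundary = 15.68 mm; the r=12 cylinder at (12.5, 14.5) contributes a regular 32-gon of circumradius 12 (perimeter = 2·32·12.000·sin(180°/32) = 75.28 mm); Taking the union: that combined region lies entirely inside the r=12 cylinder at (12.5, 14.5), so the union is just the r=12 cylinder at (12.5, 14.5) — boundary = 75.28 mm. So its perimeter = 75.28 mm. Layer 5 is larger (89.83 vs 75.28 mm).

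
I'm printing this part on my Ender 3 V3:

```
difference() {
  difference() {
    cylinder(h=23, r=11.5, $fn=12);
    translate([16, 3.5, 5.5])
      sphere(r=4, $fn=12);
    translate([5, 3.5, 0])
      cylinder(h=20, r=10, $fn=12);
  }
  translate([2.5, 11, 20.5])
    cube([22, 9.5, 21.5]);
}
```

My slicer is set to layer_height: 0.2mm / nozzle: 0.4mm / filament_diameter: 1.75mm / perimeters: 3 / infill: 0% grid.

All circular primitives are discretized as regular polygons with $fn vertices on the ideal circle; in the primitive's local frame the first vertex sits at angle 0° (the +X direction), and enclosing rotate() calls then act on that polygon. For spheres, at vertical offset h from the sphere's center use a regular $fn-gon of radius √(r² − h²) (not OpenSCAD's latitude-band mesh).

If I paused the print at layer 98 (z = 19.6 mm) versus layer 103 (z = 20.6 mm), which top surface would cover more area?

layer 103 (z = 20.6 mm)

Layer 98 (z = 19.6): the r=11.5 cylinder gives a regular 12-gon of circumradius 11.5 (constant along its height) (area = (12/2)·11.500²·sin(360°/12) = 396.75 mm²); the sphere at (16, 3.5) does not reach this height (|z−center|=14.100 > r=4); the r=10 cylinder at (5, 3.5) gives a regular 12-gon of circumradius 10 (constant along its height) (area = (12/2)·10.000²·sin(360°/12) = 300.00 mm²); Subtracting the remaining from the first: starting from the r=11.5 cylinder (396.75 mm²), the r=10 cylinder at (5, 3.5) partially overlaps it — only the 218.05 mm² overlap (of its 300.00 mm²) is removed, clipping the outline — area = 178.70 mm²; the cube at (2.5, 11) is not intersected at this z (z outside [20.5, 42]); After the difference (first − rest): none of the subtracted shapes is present at this height, so that combined region is unchanged — area = 178.70 mm². So its area = 178.70 mm². Layer 103 (z = 20.6): the r=11.5 cylinder gives a regular 12-gon of circumradius 11.5 (constant along its height) (area = (12/2)·11.500²·sin(360°/12) = 396.75 mm²); the sphere at (16, 3.5) is absent (|z−center|=15.100 > r=4); the cylinder at (5, 3.5) is not intersected at this z (z outside [0, 20]); After the difference (first − rest): none of the subtracted shapes is present at this height, so the r=11.5 cylinder is unchanged — area = 396.75 mm²; the 22×9.5 cube at (2.5, 11) contributes its full rectangle (area 209.00 mm²); Subtracting the remaining from the first: starting from the result so far (396.75 mm²), the 22×9.5 cube at (2.5, 11) misses the remaining region (no effect) — area = 396.75 mm². So its area = 396.75 mm². Layer 103 is larger (396.75 vs 178.70 mm²).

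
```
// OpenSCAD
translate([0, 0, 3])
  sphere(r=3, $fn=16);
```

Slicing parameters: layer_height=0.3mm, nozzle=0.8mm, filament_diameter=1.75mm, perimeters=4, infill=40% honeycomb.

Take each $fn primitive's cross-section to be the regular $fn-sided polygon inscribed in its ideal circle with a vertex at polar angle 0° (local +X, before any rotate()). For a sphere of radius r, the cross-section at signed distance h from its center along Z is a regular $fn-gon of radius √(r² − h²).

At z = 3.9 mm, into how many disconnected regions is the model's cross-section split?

At z = 3.9 mm: the sphere: section is a regular 16-gon, circumradius = √(r²−h²) = √(3²−0.9²) = 2.862. The result has 1 disconnected region.

1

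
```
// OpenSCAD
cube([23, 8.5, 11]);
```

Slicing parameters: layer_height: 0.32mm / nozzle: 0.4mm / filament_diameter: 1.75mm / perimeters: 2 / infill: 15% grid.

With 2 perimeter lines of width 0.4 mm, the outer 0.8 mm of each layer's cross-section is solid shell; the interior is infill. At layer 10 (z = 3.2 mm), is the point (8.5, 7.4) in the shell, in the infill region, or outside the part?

infill

At z = 3.2 mm: the cube is present — its section is the full 23×8.5 rectangle. Overall, the cross-section is a single solid region. The nearest boundary edge runs (23.00, 8.50)→(0.00, 8.50); distance from the point to it = 1.10 mm. The point is inside the cross-section and 1.10 mm from the nearest boundary — more than the 0.8 mm shell width (2 × 0.4), so it's in the infill interior.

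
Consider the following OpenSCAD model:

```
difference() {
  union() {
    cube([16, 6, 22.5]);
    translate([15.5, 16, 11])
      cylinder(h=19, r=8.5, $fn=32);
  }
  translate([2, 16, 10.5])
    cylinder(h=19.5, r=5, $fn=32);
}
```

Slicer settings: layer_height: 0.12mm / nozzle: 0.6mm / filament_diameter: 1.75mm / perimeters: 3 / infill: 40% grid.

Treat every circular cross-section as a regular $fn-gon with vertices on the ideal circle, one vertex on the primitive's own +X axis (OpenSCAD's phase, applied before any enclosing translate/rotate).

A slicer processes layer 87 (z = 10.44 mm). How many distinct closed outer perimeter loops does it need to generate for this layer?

At z = 10.44 mm: the 16×6 cube contributes its full rectangle; the cylinder at (15.5, 16) is absent (z outside [11, 30]); Combining (union): only the 16×6 cube is present, so the union is just that shape — 1 connected region; the cylinder at (2, 16) is absent (z outside [10.5, 30]); After the difference (first − rest): none of the subtracted shapes is present at this height, so that combined region is unchanged — 1 connected region. The result has 1 disconnected region.

1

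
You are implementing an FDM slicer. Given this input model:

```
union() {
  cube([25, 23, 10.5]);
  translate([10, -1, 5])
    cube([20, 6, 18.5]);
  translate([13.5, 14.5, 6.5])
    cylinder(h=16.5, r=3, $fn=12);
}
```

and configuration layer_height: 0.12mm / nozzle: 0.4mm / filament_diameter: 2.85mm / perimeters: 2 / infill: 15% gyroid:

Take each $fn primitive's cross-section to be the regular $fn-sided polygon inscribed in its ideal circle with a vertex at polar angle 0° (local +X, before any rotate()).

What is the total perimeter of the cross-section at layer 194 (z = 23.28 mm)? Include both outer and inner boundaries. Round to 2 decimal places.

At z = 23.28 mm: the cube is not intersected at this z (z outside [0, 10.5]); the cube at (10, -1) is present — its section is the full 20×6 rectangle (perimeter 52.00 mm); the cylinder at (13.5, 14.5) is absent (z outside [6.5, 23]); Merging all regions: only the 20×6 cube at (10, -1) is present, so the union is just that shape — boundary = 52.00 mm. Overall, the cross-section is a single solid region. Total boundary length (outer) = 52.00 mm.

52.00 mm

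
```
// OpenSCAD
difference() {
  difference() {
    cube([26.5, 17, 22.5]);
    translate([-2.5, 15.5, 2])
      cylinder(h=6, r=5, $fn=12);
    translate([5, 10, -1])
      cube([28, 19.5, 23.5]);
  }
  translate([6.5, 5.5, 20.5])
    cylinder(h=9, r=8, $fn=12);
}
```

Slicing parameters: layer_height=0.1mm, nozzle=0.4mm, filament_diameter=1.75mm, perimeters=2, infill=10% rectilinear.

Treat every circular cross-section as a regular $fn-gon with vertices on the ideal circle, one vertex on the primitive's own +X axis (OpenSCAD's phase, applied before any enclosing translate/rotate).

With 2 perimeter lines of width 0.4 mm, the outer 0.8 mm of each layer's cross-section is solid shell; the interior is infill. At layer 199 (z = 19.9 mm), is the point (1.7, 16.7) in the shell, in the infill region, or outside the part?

shell

At z = 19.9 mm: the 26.5×17 cube contributes its full rectangle; the cylinder at (-2.5, 15.5) is absent (z outside [2, 8]); the cube at (5, 10) is present — its section is the full 28×19.5 rectangle; Subtracting the remaining from the first: starting from the 26.5×17 cube, the 28×19.5 cube at (5, 10) partially overlaps it — only the 150.50 mm² overlap (of its 546.00 mm²) is removed, clipping the outline — 1 connected region; the cylinder at (6.5, 5.5) does not reach this height (z outside [20.5, 29.5]); Subtracting the remaining from the first: none of the subtracted shapes is present at this height, so the result so far is unchanged — 1 connected region. Overall, the cross-section is a single solid region. The nearest boundary edge runs (0.00, 17.00)→(5.00, 17.00); distance from the point to it = 0.30 mm. The point is inside the cross-section, 0.30 mm from the nearest boundary — within the 0.8 mm shell band (2 × 0.4).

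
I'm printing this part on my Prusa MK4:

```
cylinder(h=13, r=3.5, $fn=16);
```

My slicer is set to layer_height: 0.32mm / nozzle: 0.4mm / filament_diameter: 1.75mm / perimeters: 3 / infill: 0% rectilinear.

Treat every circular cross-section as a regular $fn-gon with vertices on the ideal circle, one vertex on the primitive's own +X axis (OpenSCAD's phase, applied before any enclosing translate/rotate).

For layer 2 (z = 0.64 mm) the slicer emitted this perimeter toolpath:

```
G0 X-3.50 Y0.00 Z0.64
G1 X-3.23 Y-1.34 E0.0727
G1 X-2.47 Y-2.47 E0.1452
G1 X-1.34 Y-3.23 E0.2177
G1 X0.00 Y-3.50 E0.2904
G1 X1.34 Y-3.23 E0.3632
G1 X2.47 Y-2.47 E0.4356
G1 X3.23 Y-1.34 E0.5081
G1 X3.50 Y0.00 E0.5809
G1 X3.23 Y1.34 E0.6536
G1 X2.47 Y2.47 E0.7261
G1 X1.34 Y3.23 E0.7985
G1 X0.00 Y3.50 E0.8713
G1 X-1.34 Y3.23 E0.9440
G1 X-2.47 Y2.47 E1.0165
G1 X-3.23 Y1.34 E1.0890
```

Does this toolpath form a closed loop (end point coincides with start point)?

no

Start point (G0): (-3.50, 0.00). End point (last G1): the path does not return to the start — open.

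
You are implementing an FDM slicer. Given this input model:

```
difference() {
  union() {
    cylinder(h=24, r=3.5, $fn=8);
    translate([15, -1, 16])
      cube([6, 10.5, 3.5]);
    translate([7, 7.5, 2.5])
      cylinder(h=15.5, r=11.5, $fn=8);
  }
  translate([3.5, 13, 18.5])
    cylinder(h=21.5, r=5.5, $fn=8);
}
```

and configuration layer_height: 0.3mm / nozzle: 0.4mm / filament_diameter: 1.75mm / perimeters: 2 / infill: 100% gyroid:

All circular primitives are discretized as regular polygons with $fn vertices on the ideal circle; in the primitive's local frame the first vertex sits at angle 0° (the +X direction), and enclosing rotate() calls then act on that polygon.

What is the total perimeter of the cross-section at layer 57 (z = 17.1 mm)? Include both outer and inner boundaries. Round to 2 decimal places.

At z = 17.1 mm: the cylinder: section is a regular 8-gon, circumradius r=3.5 (perimeter = 2·8·3.500·sin(180°/8) = 21.43 mm); the cube at (15, -1) (footprint 6×10.5) is included at this height (perimeter 33.00 mm); the cylinder at (7, 7.5): section is a regular 8-gon, circumradius r=11.5 (perimeter = 2·8·11.500·sin(180°/8) = 70.41 mm); Merging all regions: the regions partially overlap (shared area 41.89 mm²), so the edge portions inside another operand are dropped and the merged outline is re-measured after clipping — boundary = 83.12 mm; the cylinder at (3.5, 13) does not reach this height (z outside [18.5, 40]); Subtracting the remaining from the first: none of the subtracted shapes is present at this height, so that combined region is unchanged — boundary = 83.12 mm. Overall, the cross-section is a single solid region. Total boundary length (outer) = 83.12 mm.

83.12 mm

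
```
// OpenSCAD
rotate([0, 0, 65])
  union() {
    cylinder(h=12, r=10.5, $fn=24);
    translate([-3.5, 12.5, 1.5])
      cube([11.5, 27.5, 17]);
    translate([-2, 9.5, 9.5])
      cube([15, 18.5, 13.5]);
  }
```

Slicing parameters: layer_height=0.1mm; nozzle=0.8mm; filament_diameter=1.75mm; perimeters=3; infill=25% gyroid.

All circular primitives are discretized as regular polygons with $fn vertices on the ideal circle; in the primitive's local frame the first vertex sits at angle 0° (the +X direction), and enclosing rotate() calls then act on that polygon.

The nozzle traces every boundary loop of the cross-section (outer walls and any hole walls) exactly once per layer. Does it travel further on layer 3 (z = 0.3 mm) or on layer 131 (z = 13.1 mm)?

layer 131 (z = 13.1 mm)

Layer 3 (z = 0.3): the cylinder: section is a regular 24-gon, circumradius r=10.5 (perimeter = 2·24·10.500·sin(180°/24) = 65.79 mm); the cube at (-3.5, 12.5) does not reach this height (z outside [1.5, 18.5]); the cube at (-2, 9.5) does not reach this height (z outside [9.5, 23]); Combining (union): only the r=10.5 cylinder is present, so the union is just that shape — boundary = 65.79 mm; (rotated 65° about Z; rotation is an isometry so areas/perimeters/island counts are preserved). So its perimeter = 65.79 mm. Layer 131 (z = 13.1): the cylinder is not intersected at this z (z outside [0, 12]); the 11.5×27.5 cube at (-3.5, 12.5) contributes its full rectangle (perimeter 78.00 mm); the 15×18.5 cube at (-2, 9.5) contributes its full rectangle (perimeter 67.00 mm); Merging all regions: the regions partially overlap (shared area 155.00 mm²), so the edge portions inside another operand are dropped and the merged outline is re-measured after clipping — boundary = 94.00 mm; (whole slice rotated 65° about Z — lengths, areas and connectivity unchanged). So its perimeter = 94.00 mm. Layer 131 is larger (94.00 vs 65.79 mm).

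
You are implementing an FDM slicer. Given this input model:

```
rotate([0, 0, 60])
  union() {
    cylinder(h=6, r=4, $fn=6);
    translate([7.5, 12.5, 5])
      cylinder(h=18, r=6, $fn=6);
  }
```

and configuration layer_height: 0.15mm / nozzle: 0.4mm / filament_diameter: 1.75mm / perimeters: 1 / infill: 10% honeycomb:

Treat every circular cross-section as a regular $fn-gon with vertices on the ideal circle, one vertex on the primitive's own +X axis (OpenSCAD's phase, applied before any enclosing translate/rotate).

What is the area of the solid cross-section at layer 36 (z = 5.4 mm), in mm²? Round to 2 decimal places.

At z = 5.4 mm: the cylinder: section is a regular 6-gon, circumradius r=4 (area = (6/2)·4.000²·sin(360°/6) = 41.57 mm²); the cylinder at (7.5, 12.5): section is a regular 6-gon, circumradius r=6 (area = (6/2)·6.000²·sin(360°/6) = 93.53 mm²); Merging all regions: the 2 present regions are separate (no shared area or edge), so areas and boundary lengths simply add and each stays a separate island — area = 135.10 mm²; (rotated 60° about Z; rotation is an isometry so areas/perimeters/island counts are preserved). Overall, the cross-section has 2 separate islands. Net area = 135.10 mm².

135.10 mm²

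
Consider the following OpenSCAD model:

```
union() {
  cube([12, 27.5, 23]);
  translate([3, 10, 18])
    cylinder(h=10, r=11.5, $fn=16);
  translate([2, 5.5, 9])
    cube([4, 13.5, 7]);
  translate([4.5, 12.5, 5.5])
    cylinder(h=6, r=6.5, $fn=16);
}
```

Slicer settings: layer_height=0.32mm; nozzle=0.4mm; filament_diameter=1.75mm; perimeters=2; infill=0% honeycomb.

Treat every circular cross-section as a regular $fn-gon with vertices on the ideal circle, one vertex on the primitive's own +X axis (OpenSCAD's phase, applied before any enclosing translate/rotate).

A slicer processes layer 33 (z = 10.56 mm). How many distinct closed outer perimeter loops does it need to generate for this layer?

1

At z = 10.56 mm: the cube (footprint 12×27.5) is included at this height; the cylinder at (3, 10) is absent (z outside [18, 28]); the 4×13.5 cube at (2, 5.5) contributes its full rectangle; the r=6.5 cylinder at (4.5, 12.5) gives a regular 16-gon of circumradius 6.5 (constant along its height); Combining (union): the regions partially overlap (shared area 171.24 mm²), so overlapping operands fuse into one piece — 1 connected region. The result has 1 disconnected region.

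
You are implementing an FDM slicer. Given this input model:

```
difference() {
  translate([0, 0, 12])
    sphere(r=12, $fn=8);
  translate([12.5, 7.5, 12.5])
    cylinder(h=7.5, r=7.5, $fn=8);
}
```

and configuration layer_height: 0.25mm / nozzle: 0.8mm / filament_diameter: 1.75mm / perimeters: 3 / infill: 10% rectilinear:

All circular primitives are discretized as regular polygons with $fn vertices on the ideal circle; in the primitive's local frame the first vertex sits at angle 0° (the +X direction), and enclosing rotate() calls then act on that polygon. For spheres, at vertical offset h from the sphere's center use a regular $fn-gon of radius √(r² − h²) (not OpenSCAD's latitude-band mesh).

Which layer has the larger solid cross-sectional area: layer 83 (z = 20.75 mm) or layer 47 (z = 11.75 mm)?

Layer 83 (z = 20.75): the r=12 sphere contributes a regular 8-gon of circumradius √(12²−8.75²) = 8.212 (area = (8/2)·8.212²·sin(360°/8) = 190.74 mm²); the cylinder at (12.5, 7.5) does not reach this height (z outside [12.5, 20]); Taking the first minus the rest: none of the subtracted shapes is present at this height, so the r=12 sphere is unchanged — area = 190.74 mm². So its area = 190.74 mm². Layer 47 (z = 11.75): the r=12 sphere slices to a regular 8-gon of circumradius 11.997 (√(r²−h²) with h=0.25 from center) (area = (8/2)·11.997²·sin(360°/8) = 407.12 mm²); the cylinder at (12.5, 7.5) is not intersected at this z (z outside [12.5, 20]); Subtracting the remaining from the first: none of the subtracted shapes is present at this height, so the r=12 sphere is unchanged — area = 407.12 mm². So its area = 407.12 mm². Layer 47 is larger (407.12 vs 190.74 mm²).

layer 47 (z = 11.75 mm)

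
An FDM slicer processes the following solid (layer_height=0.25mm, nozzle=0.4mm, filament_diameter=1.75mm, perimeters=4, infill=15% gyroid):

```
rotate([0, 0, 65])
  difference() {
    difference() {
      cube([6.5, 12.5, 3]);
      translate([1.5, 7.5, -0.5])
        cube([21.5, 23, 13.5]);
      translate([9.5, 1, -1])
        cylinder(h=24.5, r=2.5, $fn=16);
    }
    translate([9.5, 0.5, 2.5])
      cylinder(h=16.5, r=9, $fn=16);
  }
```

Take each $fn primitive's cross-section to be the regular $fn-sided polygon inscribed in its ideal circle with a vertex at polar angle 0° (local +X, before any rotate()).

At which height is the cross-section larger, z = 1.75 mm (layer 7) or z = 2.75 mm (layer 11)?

layer 7 (z = 1.75 mm)

Layer 7 (z = 1.75): the cube is present — its section is the full 6.5×12.5 rectangle (area 81.25 mm²); the 21.5×23 cube at (1.5, 7.5) contributes its full rectangle (area 494.50 mm²); the cylinder at (9.5, 1): section is a regular 16-gon, circumradius r=2.5 (area = (16/2)·2.500²·sin(360°/16) = 19.13 mm²); After the difference (first − rest): starting from the 6.5×12.5 cube (81.25 mm²), the 21.5×23 cube at (1.5, 7.5) partially overlaps it — only the 25.00 mm² overlap (of its 494.50 mm²) is removed, clipping the outline; the r=2.5 cylinder at (9.5, 1) misses the remaining region (no effect) — area = 56.25 mm²; the cylinder at (9.5, 0.5) is not intersected at this z (z outside [2.5, 19]); Subtracting the remaining from the first: none of the subtracted shapes is present at this height, so the result so far is unchanged — area = 56.25 mm²; (rotated 65° about Z; rotation is an isometry so areas/perimeters/island counts are preserved). So its area = 56.25 mm². Layer 11 (z = 2.75): the cube (footprint 6.5×12.5) is included at this height (area 81.25 mm²); the 21.5×23 cube at (1.5, 7.5) contributes its full rectangle (area 494.50 mm²); the r=2.5 cylinder at (9.5, 1) gives a regular 16-gon of circumradius 2.5 (constant along its height) (area = (16/2)·2.500²·sin(360°/16) = 19.13 mm²); Taking the first minus the rest: starting from the 6.5×12.5 cube (81.25 mm²), the 21.5×23 cube at (1.5, 7.5) partially overlaps it — only the 25.00 mm² overlap (of its 494.50 mm²) is removed, clipping the outline; the r=2.5 cylinder at (9.5, 1) misses the remaining region (no effect) — area = 56.25 mm²; the cylinder at (9.5, 0.5): section is a regular 16-gon, circumradius r=9 (area = (16/2)·9.000²·sin(360°/16) = 247.98 mm²); After the difference (first − rest): starting from the result so far (56.25 mm²), the r=9 cylinder at (9.5, 0.5) partially overlaps it — only the 36.97 mm² overlap (of its 247.98 mm²) is removed, clipping the outline — area = 19.28 mm²; (rotated 65° about Z; rotation is an isometry so areas/perimeters/island counts are preserved). So its area = 19.28 mm². Layer 7 is larger (56.25 vs 19.28 mm²).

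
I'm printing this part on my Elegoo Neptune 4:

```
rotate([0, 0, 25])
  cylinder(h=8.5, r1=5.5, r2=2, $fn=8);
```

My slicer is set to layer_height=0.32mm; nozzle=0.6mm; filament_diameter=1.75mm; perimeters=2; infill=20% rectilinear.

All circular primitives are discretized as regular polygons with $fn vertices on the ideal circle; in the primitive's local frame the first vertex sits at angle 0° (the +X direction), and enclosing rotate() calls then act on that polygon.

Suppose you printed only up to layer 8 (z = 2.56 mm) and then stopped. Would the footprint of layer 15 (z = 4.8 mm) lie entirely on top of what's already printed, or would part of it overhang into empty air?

entirely on top

Compare the two slices. At z = 2.56: the cone contributes a regular 8-gon of circumradius 4.446 (interpolated between r1=5.5 and r2=2 at t=0.301) (area = (8/2)·4.446²·sin(360°/8) = 55.91 mm²); (whole slice rotated 25° about Z — lengths, areas and connectivity unchanged). At z = 4.8: the cone contributes a regular 8-gon of circumradius 3.524 (interpolated between r1=5.5 and r2=2 at t=0.565) (area = (8/2)·3.524²·sin(360°/8) = 35.12 mm²); (rotated 25° about Z; rotation is an isometry so areas/perimeters/island counts are preserved). Checking containment: the cross-section at z = 4.8 is a subset of the cross-section at z = 2.56.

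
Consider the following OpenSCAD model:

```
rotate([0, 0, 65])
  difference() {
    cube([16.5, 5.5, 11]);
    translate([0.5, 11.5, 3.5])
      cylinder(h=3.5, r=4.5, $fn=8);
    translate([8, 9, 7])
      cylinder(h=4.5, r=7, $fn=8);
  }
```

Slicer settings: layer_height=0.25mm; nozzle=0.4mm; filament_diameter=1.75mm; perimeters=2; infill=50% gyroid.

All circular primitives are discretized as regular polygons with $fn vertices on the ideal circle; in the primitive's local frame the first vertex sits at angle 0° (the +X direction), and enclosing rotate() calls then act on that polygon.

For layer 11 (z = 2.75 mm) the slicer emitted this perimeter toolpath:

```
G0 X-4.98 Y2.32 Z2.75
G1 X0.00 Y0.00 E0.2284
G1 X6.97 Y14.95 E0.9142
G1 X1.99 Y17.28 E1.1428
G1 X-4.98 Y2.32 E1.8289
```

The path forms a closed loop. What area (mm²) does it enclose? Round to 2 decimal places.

Apply the shoelace formula to the sequence of (X, Y) vertices; enclosed area = 90.68 mm².

90.68 mm²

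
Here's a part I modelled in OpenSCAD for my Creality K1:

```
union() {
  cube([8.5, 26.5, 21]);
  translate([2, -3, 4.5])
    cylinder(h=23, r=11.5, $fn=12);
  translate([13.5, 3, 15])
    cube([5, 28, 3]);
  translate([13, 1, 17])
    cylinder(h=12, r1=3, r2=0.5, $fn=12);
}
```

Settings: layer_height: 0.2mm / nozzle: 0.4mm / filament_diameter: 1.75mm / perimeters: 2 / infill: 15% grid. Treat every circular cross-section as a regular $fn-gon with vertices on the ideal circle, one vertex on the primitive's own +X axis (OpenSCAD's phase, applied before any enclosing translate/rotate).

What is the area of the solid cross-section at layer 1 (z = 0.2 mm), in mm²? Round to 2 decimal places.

225.25 mm²

At z = 0.2 mm: the cube (footprint 8.5×26.5) is included at this height (area 225.25 mm²); the cylinder at (2, -3) is absent (z outside [4.5, 27.5]); the cube at (13.5, 3) does not reach this height (z outside [15, 18]); the cone at (13, 1) is absent (z outside [17, 29]); Merging all regions: only the 8.5×26.5 cube is present, so the union is just that shape — area = 225.25 mm². Overall, the cross-section is a single solid region. Net area = 225.25 mm².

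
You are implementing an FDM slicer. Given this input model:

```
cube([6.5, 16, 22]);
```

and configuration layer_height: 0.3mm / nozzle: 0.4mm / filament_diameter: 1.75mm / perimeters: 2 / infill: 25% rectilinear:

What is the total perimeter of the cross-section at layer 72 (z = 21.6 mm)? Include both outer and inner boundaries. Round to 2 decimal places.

At z = 21.6 mm: the 6.5×16 cube contributes its full rectangle (perimeter 45.00 mm). Overall, the cross-section is a single solid region. Total boundary length (outer) = 45.00 mm.

45.00 mm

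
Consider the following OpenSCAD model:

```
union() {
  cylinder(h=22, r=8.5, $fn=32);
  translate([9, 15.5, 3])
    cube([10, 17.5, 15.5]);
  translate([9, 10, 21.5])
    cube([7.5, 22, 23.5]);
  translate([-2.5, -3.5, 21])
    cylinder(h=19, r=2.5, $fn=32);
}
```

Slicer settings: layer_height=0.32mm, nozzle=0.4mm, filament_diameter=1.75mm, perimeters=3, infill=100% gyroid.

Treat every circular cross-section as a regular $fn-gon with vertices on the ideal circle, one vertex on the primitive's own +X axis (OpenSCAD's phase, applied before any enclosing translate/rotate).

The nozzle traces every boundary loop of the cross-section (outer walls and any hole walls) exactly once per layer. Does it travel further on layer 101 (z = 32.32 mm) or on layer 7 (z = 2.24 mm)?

layer 101 (z = 32.32 mm)

Layer 101 (z = 32.32): the cylinder does not reach this height (z outside [0, 22]); the cube at (9, 15.5) is absent (z outside [3, 18.5]); the 7.5×22 cube at (9, 10) contributes its full rectangle (perimeter 59.00 mm); the r=2.5 cylinder at (-2.5, -3.5) gives a regular 32-gon of circumradius 2.5 (constant along its height) (perimeter = 2·32·2.500·sin(180°/32) = 15.68 mm); Taking the union: the 2 present regions are separate (no shared area or edge), so areas and boundary lengths simply add and each stays a separate island — boundary = 74.68 mm. So its perimeter = 74.68 mm. Layer 7 (z = 2.24): the cylinder: section is a regular 32-gon, circumradius r=8.5 (perimeter = 2·32·8.500·sin(180°/32) = 53.32 mm); the cube at (9, 15.5) is not intersected at this z (z outside [3, 18.5]); the cube at (9, 10) is not intersected at this z (z outside [21.5, 45]); the cylinder at (-2.5, -3.5) is absent (z outside [21, 40]); Combining (union): only the r=8.5 cylinder is present, so the union is just that shape — boundary = 53.32 mm. So its perimeter = 53.32 mm. Layer 101 is larger (74.68 vs 53.32 mm).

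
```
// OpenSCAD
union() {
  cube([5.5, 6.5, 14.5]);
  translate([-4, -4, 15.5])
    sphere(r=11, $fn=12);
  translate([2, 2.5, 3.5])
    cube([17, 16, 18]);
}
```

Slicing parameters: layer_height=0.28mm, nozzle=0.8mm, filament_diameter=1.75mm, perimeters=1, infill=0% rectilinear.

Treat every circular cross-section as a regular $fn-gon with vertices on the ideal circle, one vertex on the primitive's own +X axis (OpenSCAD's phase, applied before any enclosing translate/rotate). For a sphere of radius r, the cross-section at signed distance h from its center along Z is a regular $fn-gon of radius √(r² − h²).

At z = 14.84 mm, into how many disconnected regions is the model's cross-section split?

At z = 14.84 mm: the cube does not reach this height (z outside [0, 14.5]); the r=11 sphere at (-4, -4) slices to a regular 12-gon of circumradius 10.980 (√(r²−h²) with h=0.66 from center); the 17×16 cube at (2, 2.5) contributes its full rectangle; Combining (union): the regions partially overlap (shared area 3.12 mm²), so overlapping operands fuse into one piece — 1 connected region. The result has 1 disconnected region.

1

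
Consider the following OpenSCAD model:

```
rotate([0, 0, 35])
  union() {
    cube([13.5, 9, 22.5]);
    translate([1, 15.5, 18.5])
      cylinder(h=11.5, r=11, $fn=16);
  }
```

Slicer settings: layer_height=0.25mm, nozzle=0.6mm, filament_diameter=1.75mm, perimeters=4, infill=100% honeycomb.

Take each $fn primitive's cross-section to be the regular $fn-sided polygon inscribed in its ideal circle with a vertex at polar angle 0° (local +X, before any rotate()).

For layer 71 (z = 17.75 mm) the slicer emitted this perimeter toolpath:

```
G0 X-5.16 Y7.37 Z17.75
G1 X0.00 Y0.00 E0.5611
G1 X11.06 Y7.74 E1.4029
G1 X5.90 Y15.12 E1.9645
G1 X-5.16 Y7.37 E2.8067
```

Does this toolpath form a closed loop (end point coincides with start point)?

yes

Start point (G0): (-5.16, 7.37). End point (last G1): the path returns to the start — closed.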